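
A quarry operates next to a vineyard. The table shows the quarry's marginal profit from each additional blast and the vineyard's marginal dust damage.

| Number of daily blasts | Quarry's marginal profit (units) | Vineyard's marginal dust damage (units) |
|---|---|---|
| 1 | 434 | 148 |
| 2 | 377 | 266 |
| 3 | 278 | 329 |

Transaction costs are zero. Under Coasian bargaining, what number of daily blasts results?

Bargaining reaches the level where marginal profit last exceeds marginal dust damage.
That holds through level 2 (377 ≥ 266) but not at 3 (278 < 329).

2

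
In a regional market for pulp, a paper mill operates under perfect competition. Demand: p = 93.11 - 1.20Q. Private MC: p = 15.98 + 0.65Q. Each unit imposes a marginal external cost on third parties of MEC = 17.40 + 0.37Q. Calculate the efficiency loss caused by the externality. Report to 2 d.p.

DWL = 242.69

Market equilibrium (private): 15.98 + 0.65Q = 93.11 - 1.20Q → Q_m = 41.6919.
Social marginal cost = private MC + MEC = 33.38 + 1.02Q.
Set SMC = demand: 33.38 + 1.02Q = 93.11 - 1.20Q → Q* = 26.9054.
The welfare-loss triangle has base |Q_m − Q*| and height MEC(Q_m) (the vertical gap between SMC and demand is zero at Q* and MEC at Q_m).
DWL = ½ × 14.7865 × 32.8260 = 242.6908.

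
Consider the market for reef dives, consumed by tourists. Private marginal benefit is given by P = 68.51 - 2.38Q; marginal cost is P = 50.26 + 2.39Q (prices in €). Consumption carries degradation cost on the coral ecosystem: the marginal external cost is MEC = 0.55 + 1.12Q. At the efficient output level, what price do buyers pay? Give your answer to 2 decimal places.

P = €61.36

Social marginal benefit = demand − MEC = 67.96 - 3.50Q.
Set SMB = MC: 67.96 - 3.50Q = 50.26 + 2.39Q → Q* = 3.0051.
Consumer price on the demand curve at Q*: 68.51 − 2.38×3.0051 = 61.3579.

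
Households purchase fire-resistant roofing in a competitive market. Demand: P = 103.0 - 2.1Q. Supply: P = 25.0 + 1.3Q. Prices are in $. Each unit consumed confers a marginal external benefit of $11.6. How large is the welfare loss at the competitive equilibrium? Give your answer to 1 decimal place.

Market equilibrium (private): 25.0 + 1.3Q = 103.0 - 2.1Q → Q_m = 22.9412.
Social marginal benefit = demand + MEB = 114.6 - 2.1Q.
Set SMB = MC: 114.6 - 2.1Q = 25.0 + 1.3Q → Q* = 26.3529.
Between Q* and Q_m the wedge SMB − MC runs linearly from 0 to MEB(Q_m), so the loss is a triangle.
DWL = ½ × 3.4117 × 11.6000 = 19.7879.

DWL = $19.8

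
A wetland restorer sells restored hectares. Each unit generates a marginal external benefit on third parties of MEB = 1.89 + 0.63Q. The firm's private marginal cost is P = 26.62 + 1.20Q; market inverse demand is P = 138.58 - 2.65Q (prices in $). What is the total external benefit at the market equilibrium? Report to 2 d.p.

Market equilibrium (private): 26.62 + 1.20Q = 138.58 - 2.65Q → Q_m = 29.0805.
Total external benefit = ∫₀^{Q_m} (1.89 + 0.63Q) dQ = 1.89×29.0805 + ½×0.63×29.0805² = 321.3499.

$321.35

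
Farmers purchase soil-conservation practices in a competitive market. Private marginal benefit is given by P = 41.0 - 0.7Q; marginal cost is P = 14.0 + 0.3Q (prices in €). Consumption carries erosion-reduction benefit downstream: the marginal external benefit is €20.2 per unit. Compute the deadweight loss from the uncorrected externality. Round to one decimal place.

DWL = €204.0

Market equilibrium (private): 14.0 + 0.3Q = 41.0 - 0.7Q → Q_m = 27.0000.
Social marginal benefit = demand + MEB = 61.2 - 0.7Q.
Set SMB = MC: 61.2 - 0.7Q = 14.0 + 0.3Q → Q* = 47.2000.
The loss is the area between SMB and MC from Q* to Q_m; with linear curves that's a triangle of height MEB(Q_m).
DWL = ½ × 20.2000 × 20.2000 = 204.0200.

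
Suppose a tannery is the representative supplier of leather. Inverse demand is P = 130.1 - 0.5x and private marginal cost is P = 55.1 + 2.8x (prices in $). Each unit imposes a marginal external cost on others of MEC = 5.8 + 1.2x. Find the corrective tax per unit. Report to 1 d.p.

tax = $24.3 per unit

Social marginal cost = private MC + MEC = 60.9 + 4.0x.
Set SMC = demand: 60.9 + 4.0x = 130.1 - 0.5x → x* = 15.3778.
The Pigouvian tax equals MEC at x*: 5.8 + 1.2×15.3778 = 24.2534.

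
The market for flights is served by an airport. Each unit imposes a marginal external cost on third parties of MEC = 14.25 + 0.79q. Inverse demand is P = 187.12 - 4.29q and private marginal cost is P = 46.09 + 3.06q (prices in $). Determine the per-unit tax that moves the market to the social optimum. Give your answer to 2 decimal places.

tax = $26.55 per unit

Social marginal cost = private MC + MEC = 60.34 + 3.85q.
Set SMC = demand: 60.34 + 3.85q = 187.12 - 4.29q → q* = 15.5749.
The Pigouvian tax equals MEC at q*: 14.25 + 0.79×15.5749 = 26.5542.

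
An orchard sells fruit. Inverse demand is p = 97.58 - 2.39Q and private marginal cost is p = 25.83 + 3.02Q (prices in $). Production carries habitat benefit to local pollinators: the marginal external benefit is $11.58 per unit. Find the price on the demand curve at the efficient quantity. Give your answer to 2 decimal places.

Social marginal cost = private MC − MEB = 14.25 + 3.02Q.
Set SMC = demand: 14.25 + 3.02Q = 97.58 - 2.39Q → Q* = 15.4030.
Consumer price on the demand curve at Q*: 97.58 − 2.39×15.4030 = 60.7668.

P = $60.77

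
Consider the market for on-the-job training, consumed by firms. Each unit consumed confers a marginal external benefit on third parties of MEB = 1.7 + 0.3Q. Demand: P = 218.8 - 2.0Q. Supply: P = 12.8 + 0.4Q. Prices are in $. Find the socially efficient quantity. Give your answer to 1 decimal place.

Social marginal benefit = demand + MEB = 220.5 - 1.7Q.
Set SMB = MC: 220.5 - 1.7Q = 12.8 + 0.4Q → Q* = 98.9048.

Q* = 98.9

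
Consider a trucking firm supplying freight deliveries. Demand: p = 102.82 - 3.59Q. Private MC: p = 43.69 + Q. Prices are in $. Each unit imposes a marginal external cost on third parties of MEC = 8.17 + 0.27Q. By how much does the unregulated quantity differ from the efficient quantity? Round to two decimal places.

2.40 units

Market equilibrium (private): 43.69 + Q = 102.82 - 3.59Q → Q_m = 12.8824.
Social marginal cost = private MC + MEC = 51.86 + 1.27Q.
Set SMC = demand: 51.86 + 1.27Q = 102.82 - 3.59Q → Q* = 10.4856.
Gap = |12.8824 − 10.4856| = 2.3968.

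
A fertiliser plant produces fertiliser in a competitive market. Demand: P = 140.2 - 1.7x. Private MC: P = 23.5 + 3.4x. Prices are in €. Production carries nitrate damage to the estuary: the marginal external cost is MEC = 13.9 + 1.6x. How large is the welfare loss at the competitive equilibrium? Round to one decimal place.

DWL = €190.4

Market equilibrium (private): 23.5 + 3.4x = 140.2 - 1.7x → x_m = 22.8824.
Social marginal cost = private MC + MEC = 37.4 + 5.0x.
Set SMC = demand: 37.4 + 5.0x = 140.2 - 1.7x → x* = 15.3433.
Between x* and x_m the wedge SMC − demand runs linearly from 0 to MEC(x_m), so the loss is a triangle.
DWL = ½ × 7.5391 × 50.5118 = 190.4068.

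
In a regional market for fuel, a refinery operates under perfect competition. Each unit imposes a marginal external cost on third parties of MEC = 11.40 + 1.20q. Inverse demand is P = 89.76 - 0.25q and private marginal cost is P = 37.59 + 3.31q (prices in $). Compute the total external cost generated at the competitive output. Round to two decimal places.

$295.91

Market equilibrium (private): 37.59 + 3.31q = 89.76 - 0.25q → q_m = 14.6545.
Total external cost = ∫₀^{q_m} (11.40 + 1.20q) dq = 11.40×14.6545 + ½×1.20×14.6545² = 295.9139.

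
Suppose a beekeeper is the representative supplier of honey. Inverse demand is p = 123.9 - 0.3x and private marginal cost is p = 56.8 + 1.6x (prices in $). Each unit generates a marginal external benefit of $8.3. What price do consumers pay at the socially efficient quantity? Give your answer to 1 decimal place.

P = $112.0

Social marginal cost = private MC − MEB = 48.5 + 1.6x.
Set SMC = demand: 48.5 + 1.6x = 123.9 - 0.3x → x* = 39.6842.
Consumer price on the demand curve at x*: 123.9 − 0.3×39.6842 = 111.9947.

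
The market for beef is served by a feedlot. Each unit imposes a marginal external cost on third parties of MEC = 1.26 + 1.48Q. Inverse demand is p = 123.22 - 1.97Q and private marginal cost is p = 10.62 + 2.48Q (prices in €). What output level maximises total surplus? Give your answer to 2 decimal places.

Q* = 18.78

Social marginal cost = private MC + MEC = 11.88 + 3.96Q.
Set SMC = demand: 11.88 + 3.96Q = 123.22 - 1.97Q → Q* = 18.7757.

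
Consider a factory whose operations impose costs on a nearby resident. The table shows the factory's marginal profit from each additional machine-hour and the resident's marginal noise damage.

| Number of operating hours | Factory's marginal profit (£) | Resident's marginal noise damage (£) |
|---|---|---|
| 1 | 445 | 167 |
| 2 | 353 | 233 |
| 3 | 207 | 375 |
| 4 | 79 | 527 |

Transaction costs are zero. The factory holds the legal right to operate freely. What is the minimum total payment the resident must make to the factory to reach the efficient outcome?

Left alone the factory would choose level 4 (marginal profit stays positive).
Efficient level: k* = 2 (marginal profit ≥ marginal noise damage through 2).
The resident must at least cover the factory's forgone profit from cutting 4→2: 207 + 79 = 286.

£286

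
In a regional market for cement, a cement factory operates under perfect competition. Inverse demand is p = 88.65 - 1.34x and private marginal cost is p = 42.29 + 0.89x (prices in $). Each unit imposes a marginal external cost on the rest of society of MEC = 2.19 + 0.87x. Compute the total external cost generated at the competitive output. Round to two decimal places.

Market equilibrium (private): 42.29 + 0.89x = 88.65 - 1.34x → x_m = 20.7892.
Total external cost = ∫₀^{x_m} (2.19 + 0.87x) dx = 2.19×20.7892 + ½×0.87×20.7892² = 233.5314.

$233.53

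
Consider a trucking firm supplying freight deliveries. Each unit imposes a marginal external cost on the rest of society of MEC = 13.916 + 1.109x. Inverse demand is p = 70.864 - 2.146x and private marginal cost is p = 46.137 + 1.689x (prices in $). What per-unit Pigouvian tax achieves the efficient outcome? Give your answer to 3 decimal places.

Social marginal cost = private MC + MEC = 60.053 + 2.798x.
Set SMC = demand: 60.053 + 2.798x = 70.864 - 2.146x → x* = 2.1867.
The Pigouvian tax equals MEC at x*: 13.916 + 1.109×2.1867 = 16.3411.

tax = $16.341 per unit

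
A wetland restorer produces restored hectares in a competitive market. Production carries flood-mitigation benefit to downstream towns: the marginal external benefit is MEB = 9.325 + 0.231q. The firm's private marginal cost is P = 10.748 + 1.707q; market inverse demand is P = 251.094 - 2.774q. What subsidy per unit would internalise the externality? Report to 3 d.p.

Social marginal cost = private MC − MEB = 1.423 + 1.476q.
Set SMC = demand: 1.423 + 1.476q = 251.094 - 2.774q → q* = 58.7461.
The Pigouvian subsidy equals MEB at q*: 9.325 + 0.231×58.7461 = 22.8953.

subsidy = 22.895 per unit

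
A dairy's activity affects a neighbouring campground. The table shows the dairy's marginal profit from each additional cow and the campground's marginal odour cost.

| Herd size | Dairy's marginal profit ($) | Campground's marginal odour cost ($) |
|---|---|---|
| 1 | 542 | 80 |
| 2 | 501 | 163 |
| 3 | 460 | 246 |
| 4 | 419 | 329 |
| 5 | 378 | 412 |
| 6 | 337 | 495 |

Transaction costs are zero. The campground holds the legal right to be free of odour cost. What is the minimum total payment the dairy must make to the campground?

$818

Efficient level: marginal profit ≥ marginal odour cost through level 4, so k* = 4.
With the campground holding the right, the dairy must at least compensate total damage at k*: 80 + 163 + 246 + 329 = 818.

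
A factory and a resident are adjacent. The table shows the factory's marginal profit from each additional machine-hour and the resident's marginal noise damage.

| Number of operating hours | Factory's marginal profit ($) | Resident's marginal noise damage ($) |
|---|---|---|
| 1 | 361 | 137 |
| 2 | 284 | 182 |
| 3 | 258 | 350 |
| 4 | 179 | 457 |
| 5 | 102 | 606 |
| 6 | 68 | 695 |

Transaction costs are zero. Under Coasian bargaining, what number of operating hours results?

2

Bargaining reaches the level where marginal profit last exceeds marginal noise damage.
That holds through level 2 (284 ≥ 182) but not at 3 (258 < 350).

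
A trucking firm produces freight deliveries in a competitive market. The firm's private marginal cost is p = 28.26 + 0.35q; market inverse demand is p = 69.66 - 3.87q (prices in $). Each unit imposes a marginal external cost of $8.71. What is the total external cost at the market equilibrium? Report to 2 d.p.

$85.45

Market equilibrium (private): 28.26 + 0.35q = 69.66 - 3.87q → q_m = 9.8104.
Total external cost = MEC × q_m = 8.71 × 9.8104 = 85.4486.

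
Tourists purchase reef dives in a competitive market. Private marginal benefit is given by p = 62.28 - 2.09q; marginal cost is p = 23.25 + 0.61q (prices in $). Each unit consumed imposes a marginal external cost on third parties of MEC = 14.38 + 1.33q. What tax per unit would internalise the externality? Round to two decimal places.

Social marginal benefit = demand − MEC = 47.90 - 3.42q.
Set SMB = MC: 47.90 - 3.42q = 23.25 + 0.61q → q* = 6.1166.
The Pigouvian tax equals MEC at q*: 14.38 + 1.33×6.1166 = 22.5151.

tax = $22.52 per unit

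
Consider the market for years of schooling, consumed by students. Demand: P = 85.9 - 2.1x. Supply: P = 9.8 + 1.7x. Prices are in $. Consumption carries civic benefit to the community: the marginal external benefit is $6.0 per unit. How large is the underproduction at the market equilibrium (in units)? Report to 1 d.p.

Market equilibrium (private): 9.8 + 1.7x = 85.9 - 2.1x → x_m = 20.0263.
Social marginal benefit = demand + MEB = 91.9 - 2.1x.
Set SMB = MC: 91.9 - 2.1x = 9.8 + 1.7x → x* = 21.6053.
Gap = |20.0263 − 21.6053| = 1.5790.

1.6 units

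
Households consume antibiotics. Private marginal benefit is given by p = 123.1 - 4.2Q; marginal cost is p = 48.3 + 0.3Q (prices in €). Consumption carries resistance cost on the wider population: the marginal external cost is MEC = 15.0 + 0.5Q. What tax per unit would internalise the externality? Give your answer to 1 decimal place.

tax = €21.0 per unit

Social marginal benefit = demand − MEC = 108.1 - 4.7Q.
Set SMB = MC: 108.1 - 4.7Q = 48.3 + 0.3Q → Q* = 11.9600.
The Pigouvian tax equals MEC at Q*: 15.0 + 0.5×11.9600 = 20.9800.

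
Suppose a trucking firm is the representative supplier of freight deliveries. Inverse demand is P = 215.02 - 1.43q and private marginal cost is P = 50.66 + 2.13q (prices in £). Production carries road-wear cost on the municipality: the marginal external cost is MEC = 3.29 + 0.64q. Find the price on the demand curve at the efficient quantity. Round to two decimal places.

Social marginal cost = private MC + MEC = 53.95 + 2.77q.
Set SMC = demand: 53.95 + 2.77q = 215.02 - 1.43q → q* = 38.3500.
Consumer price on the demand curve at q*: 215.02 − 1.43×38.3500 = 160.1795.

P = £160.18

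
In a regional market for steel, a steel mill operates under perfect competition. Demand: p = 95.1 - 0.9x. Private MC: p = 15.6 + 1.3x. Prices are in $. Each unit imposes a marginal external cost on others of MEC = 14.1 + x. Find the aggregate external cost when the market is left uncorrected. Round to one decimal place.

Market equilibrium (private): 15.6 + 1.3x = 95.1 - 0.9x → x_m = 36.1364.
Total external cost = ∫₀^{x_m} (14.1 + 1.0x) dx = 14.1×36.1364 + ½×1.0×36.1364² = 1162.4429.

$1162.4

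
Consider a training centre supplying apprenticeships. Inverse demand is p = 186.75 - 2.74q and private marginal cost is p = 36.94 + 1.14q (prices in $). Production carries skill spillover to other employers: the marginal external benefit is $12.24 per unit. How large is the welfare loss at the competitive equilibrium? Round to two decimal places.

Market equilibrium (private): 36.94 + 1.14q = 186.75 - 2.74q → q_m = 38.6108.
Social marginal cost = private MC − MEB = 24.70 + 1.14q.
Set SMC = demand: 24.70 + 1.14q = 186.75 - 2.74q → q* = 41.7655.
Between q* and q_m the wedge demand − SMC runs linearly from 0 to MEB(q_m), so the loss is a triangle.
DWL = ½ × 3.1547 × 12.2400 = 19.3068.

DWL = $19.31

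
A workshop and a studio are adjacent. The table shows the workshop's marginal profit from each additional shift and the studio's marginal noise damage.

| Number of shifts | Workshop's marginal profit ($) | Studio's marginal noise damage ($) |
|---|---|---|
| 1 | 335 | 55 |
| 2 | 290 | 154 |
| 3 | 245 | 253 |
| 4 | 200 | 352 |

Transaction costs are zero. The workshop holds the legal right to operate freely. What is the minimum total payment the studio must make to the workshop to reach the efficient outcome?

Left alone the workshop would choose level 4 (marginal profit stays positive).
Efficient level: k* = 2 (marginal profit ≥ marginal noise damage through 2).
The studio must at least cover the workshop's forgone profit from cutting 4→2: 245 + 200 = 445.

$445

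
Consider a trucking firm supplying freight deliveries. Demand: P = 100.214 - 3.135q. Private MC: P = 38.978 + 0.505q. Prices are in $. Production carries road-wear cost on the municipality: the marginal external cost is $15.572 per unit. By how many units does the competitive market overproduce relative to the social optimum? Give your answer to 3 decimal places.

Market equilibrium (private): 38.978 + 0.505q = 100.214 - 3.135q → q_m = 16.8231.
Social marginal cost = private MC + MEC = 54.550 + 0.505q.
Set SMC = demand: 54.550 + 0.505q = 100.214 - 3.135q → q* = 12.5451.
Gap = |16.8231 − 12.5451| = 4.2780.

4.278 units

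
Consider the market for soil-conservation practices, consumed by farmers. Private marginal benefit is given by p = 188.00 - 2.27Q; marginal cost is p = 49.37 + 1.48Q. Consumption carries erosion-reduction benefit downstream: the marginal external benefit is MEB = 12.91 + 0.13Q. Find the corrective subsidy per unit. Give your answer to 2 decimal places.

Social marginal benefit = demand + MEB = 200.91 - 2.14Q.
Set SMB = MC: 200.91 - 2.14Q = 49.37 + 1.48Q → Q* = 41.8619.
The Pigouvian subsidy equals MEB at Q*: 12.91 + 0.13×41.8619 = 18.3520.

subsidy = 18.35 per unit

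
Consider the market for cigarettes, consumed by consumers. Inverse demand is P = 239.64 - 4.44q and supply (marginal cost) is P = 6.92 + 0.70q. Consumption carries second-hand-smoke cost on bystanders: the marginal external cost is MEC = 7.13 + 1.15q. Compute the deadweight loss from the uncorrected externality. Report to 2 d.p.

DWL = 278.57

Market equilibrium (private): 6.92 + 0.70q = 239.64 - 4.44q → q_m = 45.2763.
Social marginal benefit = demand − MEC = 232.51 - 5.59q.
Set SMB = MC: 232.51 - 5.59q = 6.92 + 0.70q → q* = 35.8649.
Height of the DWL triangle at q_m is MC(q_m) − SMB(q_m) = MEC(q_m) = 59.1977.
DWL = ½ × 9.4114 × 59.1977 = 278.5666.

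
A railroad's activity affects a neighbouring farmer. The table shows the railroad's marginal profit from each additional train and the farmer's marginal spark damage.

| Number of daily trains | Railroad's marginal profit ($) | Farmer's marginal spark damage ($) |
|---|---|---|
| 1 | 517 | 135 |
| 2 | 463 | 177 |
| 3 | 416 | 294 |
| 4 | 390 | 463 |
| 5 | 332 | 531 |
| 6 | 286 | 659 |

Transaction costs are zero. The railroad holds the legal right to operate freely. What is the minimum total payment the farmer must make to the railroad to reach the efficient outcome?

$1008

Left alone the railroad would choose level 6 (marginal profit stays positive).
Efficient level: k* = 3 (marginal profit ≥ marginal spark damage through 3).
The farmer must at least cover the railroad's forgone profit from cutting 6→3: 390 + 332 + 286 = 1008.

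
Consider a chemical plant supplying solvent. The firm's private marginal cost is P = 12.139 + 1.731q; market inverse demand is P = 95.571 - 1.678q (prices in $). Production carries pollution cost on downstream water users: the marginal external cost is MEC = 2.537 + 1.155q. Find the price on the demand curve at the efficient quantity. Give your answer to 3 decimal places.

P = $65.829

Social marginal cost = private MC + MEC = 14.676 + 2.886q.
Set SMC = demand: 14.676 + 2.886q = 95.571 - 1.678q → q* = 17.7246.
Consumer price on the demand curve at q*: 95.571 − 1.678×17.7246 = 65.8291.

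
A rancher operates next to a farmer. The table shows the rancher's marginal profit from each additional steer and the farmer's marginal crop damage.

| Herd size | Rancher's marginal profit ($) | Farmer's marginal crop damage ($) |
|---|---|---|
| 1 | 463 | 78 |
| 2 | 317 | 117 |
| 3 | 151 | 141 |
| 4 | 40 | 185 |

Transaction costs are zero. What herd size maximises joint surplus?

3

Bargaining reaches the level where marginal profit last exceeds marginal crop damage.
That holds through level 3 (151 ≥ 141) but not at 4 (40 < 185).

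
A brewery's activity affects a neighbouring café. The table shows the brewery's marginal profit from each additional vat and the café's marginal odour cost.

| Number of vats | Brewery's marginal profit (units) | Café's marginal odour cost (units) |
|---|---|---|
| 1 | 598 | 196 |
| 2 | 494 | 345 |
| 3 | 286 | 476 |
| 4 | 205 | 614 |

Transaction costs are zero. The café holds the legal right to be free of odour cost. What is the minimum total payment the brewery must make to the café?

Efficient level: marginal profit ≥ marginal odour cost through level 2, so k* = 2.
With the café holding the right, the brewery must at least compensate total damage at k*: 196 + 345 = 541.

541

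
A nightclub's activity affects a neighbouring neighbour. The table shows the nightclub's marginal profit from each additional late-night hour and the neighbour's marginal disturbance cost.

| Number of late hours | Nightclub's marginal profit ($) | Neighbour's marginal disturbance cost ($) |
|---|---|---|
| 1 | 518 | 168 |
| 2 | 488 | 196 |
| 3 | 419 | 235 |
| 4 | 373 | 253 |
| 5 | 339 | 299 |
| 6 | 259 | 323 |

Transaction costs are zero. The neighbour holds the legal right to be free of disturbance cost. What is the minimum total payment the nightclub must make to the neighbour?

$1151

Efficient level: marginal profit ≥ marginal disturbance cost through level 5, so k* = 5.
With the neighbour holding the right, the nightclub must at least compensate total damage at k*: 168 + 196 + 235 + 253 + 299 = 1151.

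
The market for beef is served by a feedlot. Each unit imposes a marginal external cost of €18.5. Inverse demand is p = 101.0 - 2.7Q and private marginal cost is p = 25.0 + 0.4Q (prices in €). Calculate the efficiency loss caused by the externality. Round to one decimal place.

Market equilibrium (private): 25.0 + 0.4Q = 101.0 - 2.7Q → Q_m = 24.5161.
Social marginal cost = private MC + MEC = 43.5 + 0.4Q.
Set SMC = demand: 43.5 + 0.4Q = 101.0 - 2.7Q → Q* = 18.5484.
The welfare-loss triangle has base |Q_m − Q*| and height MEC(Q_m) (the vertical gap between SMC and demand is zero at Q* and MEC at Q_m).
DWL = ½ × 5.9677 × 18.5000 = 55.2012.

DWL = €55.2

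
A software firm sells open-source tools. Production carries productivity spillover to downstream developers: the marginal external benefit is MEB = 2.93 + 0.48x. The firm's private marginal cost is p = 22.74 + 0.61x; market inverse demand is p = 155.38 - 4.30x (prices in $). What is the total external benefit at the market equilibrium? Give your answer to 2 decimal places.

$254.30

Market equilibrium (private): 22.74 + 0.61x = 155.38 - 4.30x → x_m = 27.0143.
Total external benefit = ∫₀^{x_m} (2.93 + 0.48x) dx = 2.93×27.0143 + ½×0.48×27.0143² = 254.2973.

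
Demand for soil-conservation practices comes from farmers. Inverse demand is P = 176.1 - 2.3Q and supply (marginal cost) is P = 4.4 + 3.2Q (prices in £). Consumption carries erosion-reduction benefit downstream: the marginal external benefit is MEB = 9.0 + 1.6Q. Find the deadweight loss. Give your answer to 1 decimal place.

Market equilibrium (private): 4.4 + 3.2Q = 176.1 - 2.3Q → Q_m = 31.2182.
Social marginal benefit = demand + MEB = 185.1 - 0.7Q.
Set SMB = MC: 185.1 - 0.7Q = 4.4 + 3.2Q → Q* = 46.3333.
Between Q* and Q_m the wedge SMB − MC runs linearly from 0 to MEB(Q_m), so the loss is a triangle.
DWL = ½ × 15.1151 × 58.9491 = 445.5108.

DWL = £445.5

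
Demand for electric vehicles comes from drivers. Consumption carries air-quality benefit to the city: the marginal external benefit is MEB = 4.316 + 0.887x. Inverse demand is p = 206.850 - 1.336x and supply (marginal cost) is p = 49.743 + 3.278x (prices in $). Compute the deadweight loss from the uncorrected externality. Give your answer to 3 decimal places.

Market equilibrium (private): 49.743 + 3.278x = 206.850 - 1.336x → x_m = 34.0501.
Social marginal benefit = demand + MEB = 211.166 - 0.449x.
Set SMB = MC: 211.166 - 0.449x = 49.743 + 3.278x → x* = 43.3118.
The welfare-loss triangle has base |x_m − x*| and height MEB(x_m) (the vertical gap between SMB and MC is zero at x* and MEB at x_m).
DWL = ½ × 9.2617 × 34.5184 = 159.8495.

DWL = $159.850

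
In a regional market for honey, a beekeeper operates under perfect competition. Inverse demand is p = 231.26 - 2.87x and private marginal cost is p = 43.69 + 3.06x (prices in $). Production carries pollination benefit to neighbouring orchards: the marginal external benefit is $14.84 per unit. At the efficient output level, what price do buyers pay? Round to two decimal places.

P = $133.30

Social marginal cost = private MC − MEB = 28.85 + 3.06x.
Set SMC = demand: 28.85 + 3.06x = 231.26 - 2.87x → x* = 34.1332.
Consumer price on the demand curve at x*: 231.26 − 2.87×34.1332 = 133.2977.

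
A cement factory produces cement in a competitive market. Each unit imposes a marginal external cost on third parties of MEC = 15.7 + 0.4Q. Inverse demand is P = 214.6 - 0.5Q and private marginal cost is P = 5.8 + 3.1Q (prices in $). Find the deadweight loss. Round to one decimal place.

DWL = $189.2

Market equilibrium (private): 5.8 + 3.1Q = 214.6 - 0.5Q → Q_m = 58.0000.
Social marginal cost = private MC + MEC = 21.5 + 3.5Q.
Set SMC = demand: 21.5 + 3.5Q = 214.6 - 0.5Q → Q* = 48.2750.
Height of the DWL triangle at Q_m is SMC(Q_m) − demand(Q_m) = MEC(Q_m) = 38.9000.
DWL = ½ × 9.7250 × 38.9000 = 189.1513.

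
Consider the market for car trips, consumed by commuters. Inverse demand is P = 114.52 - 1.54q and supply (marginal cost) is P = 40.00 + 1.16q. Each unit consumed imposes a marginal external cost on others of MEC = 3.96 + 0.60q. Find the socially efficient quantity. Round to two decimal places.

q* = 21.38

Social marginal benefit = demand − MEC = 110.56 - 2.14q.
Set SMB = MC: 110.56 - 2.14q = 40.00 + 1.16q → q* = 21.3818.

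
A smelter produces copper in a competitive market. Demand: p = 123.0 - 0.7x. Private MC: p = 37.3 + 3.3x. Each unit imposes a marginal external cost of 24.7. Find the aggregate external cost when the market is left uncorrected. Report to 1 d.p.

529.2

Market equilibrium (private): 37.3 + 3.3x = 123.0 - 0.7x → x_m = 21.4250.
Total external cost = MEC × x_m = 24.7 × 21.4250 = 529.1975.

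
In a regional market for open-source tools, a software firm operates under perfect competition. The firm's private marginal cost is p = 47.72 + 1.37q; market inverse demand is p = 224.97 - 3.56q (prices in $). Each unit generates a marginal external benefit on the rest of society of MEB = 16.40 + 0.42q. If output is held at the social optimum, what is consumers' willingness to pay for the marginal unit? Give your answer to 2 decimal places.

Social marginal cost = private MC − MEB = 31.32 + 0.95q.
Set SMC = demand: 31.32 + 0.95q = 224.97 - 3.56q → q* = 42.9379.
Consumer price on the demand curve at q*: 224.97 − 3.56×42.9379 = 72.1111.

P = $72.11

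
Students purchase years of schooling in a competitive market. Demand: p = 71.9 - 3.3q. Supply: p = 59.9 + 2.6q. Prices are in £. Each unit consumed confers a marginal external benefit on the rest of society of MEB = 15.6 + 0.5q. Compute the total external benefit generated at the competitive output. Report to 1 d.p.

Market equilibrium (private): 59.9 + 2.6q = 71.9 - 3.3q → q_m = 2.0339.
Total external benefit = ∫₀^{q_m} (15.6 + 0.5q) dq = 15.6×2.0339 + ½×0.5×2.0339² = 32.7630.

£32.8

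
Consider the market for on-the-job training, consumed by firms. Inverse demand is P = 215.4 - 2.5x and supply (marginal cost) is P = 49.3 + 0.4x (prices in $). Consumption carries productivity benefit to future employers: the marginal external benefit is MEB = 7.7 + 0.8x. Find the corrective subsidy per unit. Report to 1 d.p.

Social marginal benefit = demand + MEB = 223.1 - 1.7x.
Set SMB = MC: 223.1 - 1.7x = 49.3 + 0.4x → x* = 82.7619.
The Pigouvian subsidy equals MEB at x*: 7.7 + 0.8×82.7619 = 73.9095.

subsidy = $73.9 per unit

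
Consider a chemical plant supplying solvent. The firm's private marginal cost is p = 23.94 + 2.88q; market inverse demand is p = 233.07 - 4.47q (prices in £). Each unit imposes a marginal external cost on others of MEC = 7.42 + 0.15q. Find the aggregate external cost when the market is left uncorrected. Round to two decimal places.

Market equilibrium (private): 23.94 + 2.88q = 233.07 - 4.47q → q_m = 28.4531.
Total external cost = ∫₀^{q_m} (7.42 + 0.15q) dq = 7.42×28.4531 + ½×0.15×28.4531² = 271.8404.

£271.84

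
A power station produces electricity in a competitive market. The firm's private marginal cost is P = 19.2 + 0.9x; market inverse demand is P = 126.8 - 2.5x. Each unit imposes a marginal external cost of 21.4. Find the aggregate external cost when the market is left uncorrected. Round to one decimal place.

Market equilibrium (private): 19.2 + 0.9x = 126.8 - 2.5x → x_m = 31.6471.
Total external cost = MEC × x_m = 21.4 × 31.6471 = 677.2479.

677.2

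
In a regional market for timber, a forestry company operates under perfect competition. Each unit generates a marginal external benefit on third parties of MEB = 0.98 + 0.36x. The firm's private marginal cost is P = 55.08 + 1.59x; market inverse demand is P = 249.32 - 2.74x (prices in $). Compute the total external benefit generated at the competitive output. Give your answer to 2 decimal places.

$406.18

Market equilibrium (private): 55.08 + 1.59x = 249.32 - 2.74x → x_m = 44.8591.
Total external benefit = ∫₀^{x_m} (0.98 + 0.36x) dx = 0.98×44.8591 + ½×0.36×44.8591² = 406.1829.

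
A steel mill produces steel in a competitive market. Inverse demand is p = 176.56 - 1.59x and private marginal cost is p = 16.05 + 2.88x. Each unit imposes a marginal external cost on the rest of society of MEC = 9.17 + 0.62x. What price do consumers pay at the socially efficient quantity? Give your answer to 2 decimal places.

P = 129.28

Social marginal cost = private MC + MEC = 25.22 + 3.50x.
Set SMC = demand: 25.22 + 3.50x = 176.56 - 1.59x → x* = 29.7328.
Consumer price on the demand curve at x*: 176.56 − 1.59×29.7328 = 129.2848.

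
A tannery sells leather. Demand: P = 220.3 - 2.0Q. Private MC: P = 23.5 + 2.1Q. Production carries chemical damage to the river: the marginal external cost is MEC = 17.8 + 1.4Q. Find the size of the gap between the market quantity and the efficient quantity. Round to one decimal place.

Market equilibrium (private): 23.5 + 2.1Q = 220.3 - 2.0Q → Q_m = 48.0000.
Social marginal cost = private MC + MEC = 41.3 + 3.5Q.
Set SMC = demand: 41.3 + 3.5Q = 220.3 - 2.0Q → Q* = 32.5455.
Gap = |48.0000 − 32.5455| = 15.4545.

15.5 units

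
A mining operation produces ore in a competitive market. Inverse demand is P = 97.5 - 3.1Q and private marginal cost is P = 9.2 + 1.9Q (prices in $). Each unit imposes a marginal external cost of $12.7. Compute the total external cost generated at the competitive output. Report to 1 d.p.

Market equilibrium (private): 9.2 + 1.9Q = 97.5 - 3.1Q → Q_m = 17.6600.
Total external cost = MEC × Q_m = 12.7 × 17.6600 = 224.2820.

$224.3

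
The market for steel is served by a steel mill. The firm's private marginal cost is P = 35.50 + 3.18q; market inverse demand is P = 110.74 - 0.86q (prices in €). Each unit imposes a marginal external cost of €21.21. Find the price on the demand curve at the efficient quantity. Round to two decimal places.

Social marginal cost = private MC + MEC = 56.71 + 3.18q.
Set SMC = demand: 56.71 + 3.18q = 110.74 - 0.86q → q* = 13.3738.
Consumer price on the demand curve at q*: 110.74 − 0.86×13.3738 = 99.2385.

P = €99.24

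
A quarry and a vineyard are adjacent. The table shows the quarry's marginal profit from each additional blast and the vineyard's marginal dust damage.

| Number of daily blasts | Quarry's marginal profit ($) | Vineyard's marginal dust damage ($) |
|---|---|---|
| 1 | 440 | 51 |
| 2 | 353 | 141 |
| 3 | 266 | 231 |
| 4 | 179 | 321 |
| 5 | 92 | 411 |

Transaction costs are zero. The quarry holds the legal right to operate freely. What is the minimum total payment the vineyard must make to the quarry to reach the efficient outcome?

Left alone the quarry would choose level 5 (marginal profit stays positive).
Efficient level: k* = 3 (marginal profit ≥ marginal dust damage through 3).
The vineyard must at least cover the quarry's forgone profit from cutting 5→3: 179 + 92 = 271.

$271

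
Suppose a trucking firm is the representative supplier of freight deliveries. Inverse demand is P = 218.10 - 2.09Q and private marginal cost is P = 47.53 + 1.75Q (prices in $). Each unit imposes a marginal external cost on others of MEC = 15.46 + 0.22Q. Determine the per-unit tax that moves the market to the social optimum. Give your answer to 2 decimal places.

tax = $23.86 per unit

Social marginal cost = private MC + MEC = 62.99 + 1.97Q.
Set SMC = demand: 62.99 + 1.97Q = 218.10 - 2.09Q → Q* = 38.2044.
The Pigouvian tax equals MEC at Q*: 15.46 + 0.22×38.2044 = 23.8650.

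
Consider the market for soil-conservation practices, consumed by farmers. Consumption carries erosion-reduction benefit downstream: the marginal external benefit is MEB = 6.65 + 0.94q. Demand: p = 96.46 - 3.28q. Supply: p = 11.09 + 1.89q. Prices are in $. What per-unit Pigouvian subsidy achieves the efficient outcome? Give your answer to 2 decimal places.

subsidy = $27.10 per unit

Social marginal benefit = demand + MEB = 103.11 - 2.34q.
Set SMB = MC: 103.11 - 2.34q = 11.09 + 1.89q → q* = 21.7541.
The Pigouvian subsidy equals MEB at q*: 6.65 + 0.94×21.7541 = 27.0989.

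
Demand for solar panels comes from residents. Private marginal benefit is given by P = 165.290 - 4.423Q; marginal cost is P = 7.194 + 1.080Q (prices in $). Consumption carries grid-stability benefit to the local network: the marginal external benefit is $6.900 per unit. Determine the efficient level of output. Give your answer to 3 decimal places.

Social marginal benefit = demand + MEB = 172.190 - 4.423Q.
Set SMB = MC: 172.190 - 4.423Q = 7.194 + 1.080Q → Q* = 29.9829.

Q* = 29.983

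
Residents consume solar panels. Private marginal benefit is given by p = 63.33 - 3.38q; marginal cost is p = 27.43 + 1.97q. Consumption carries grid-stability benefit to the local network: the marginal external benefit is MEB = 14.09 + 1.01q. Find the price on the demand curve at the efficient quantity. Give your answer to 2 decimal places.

Social marginal benefit = demand + MEB = 77.42 - 2.37q.
Set SMB = MC: 77.42 - 2.37q = 27.43 + 1.97q → q* = 11.5184.
Consumer price on the demand curve at q*: 63.33 − 3.38×11.5184 = 24.3978.

P = 24.40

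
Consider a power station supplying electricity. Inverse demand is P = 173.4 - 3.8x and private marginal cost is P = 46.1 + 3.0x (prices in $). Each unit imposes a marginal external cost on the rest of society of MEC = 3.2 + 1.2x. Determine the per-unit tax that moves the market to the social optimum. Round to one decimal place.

tax = $21.8 per unit

Social marginal cost = private MC + MEC = 49.3 + 4.2x.
Set SMC = demand: 49.3 + 4.2x = 173.4 - 3.8x → x* = 15.5125.
The Pigouvian tax equals MEC at x*: 3.2 + 1.2×15.5125 = 21.8150.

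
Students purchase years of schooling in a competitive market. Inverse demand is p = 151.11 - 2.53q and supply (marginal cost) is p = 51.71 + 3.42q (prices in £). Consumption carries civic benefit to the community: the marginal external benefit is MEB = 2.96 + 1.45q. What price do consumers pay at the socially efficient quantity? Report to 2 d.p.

Social marginal benefit = demand + MEB = 154.07 - 1.08q.
Set SMB = MC: 154.07 - 1.08q = 51.71 + 3.42q → q* = 22.7467.
Consumer price on the demand curve at q*: 151.11 − 2.53×22.7467 = 93.5608.

P = £93.56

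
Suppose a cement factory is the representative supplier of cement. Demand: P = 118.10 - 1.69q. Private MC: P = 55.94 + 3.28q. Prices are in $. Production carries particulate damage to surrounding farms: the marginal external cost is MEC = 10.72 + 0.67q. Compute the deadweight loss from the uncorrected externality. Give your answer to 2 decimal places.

DWL = $32.34

Market equilibrium (private): 55.94 + 3.28q = 118.10 - 1.69q → q_m = 12.5070.
Social marginal cost = private MC + MEC = 66.66 + 3.95q.
Set SMC = demand: 66.66 + 3.95q = 118.10 - 1.69q → q* = 9.1206.
Between q* and q_m the wedge SMC − demand runs linearly from 0 to MEC(q_m), so the loss is a triangle.
DWL = ½ × 3.3864 × 19.0997 = 32.3396.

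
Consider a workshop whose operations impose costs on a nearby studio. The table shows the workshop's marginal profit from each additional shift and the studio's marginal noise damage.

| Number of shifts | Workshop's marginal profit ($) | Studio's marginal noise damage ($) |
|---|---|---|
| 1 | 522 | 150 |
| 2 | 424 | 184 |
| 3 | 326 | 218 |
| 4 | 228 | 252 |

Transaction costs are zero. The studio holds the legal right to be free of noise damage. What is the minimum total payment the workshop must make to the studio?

Efficient level: marginal profit ≥ marginal noise damage through level 3, so k* = 3.
With the studio holding the right, the workshop must at least compensate total damage at k*: 150 + 184 + 218 = 552.

$552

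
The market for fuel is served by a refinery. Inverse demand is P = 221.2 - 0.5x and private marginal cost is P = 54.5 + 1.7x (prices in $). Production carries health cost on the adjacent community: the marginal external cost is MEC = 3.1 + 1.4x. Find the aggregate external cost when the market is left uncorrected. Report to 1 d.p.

$4253.9

Market equilibrium (private): 54.5 + 1.7x = 221.2 - 0.5x → x_m = 75.7727.
Total external cost = ∫₀^{x_m} (3.1 + 1.4x) dx = 3.1×75.7727 + ½×1.4×75.7727² = 4253.9468.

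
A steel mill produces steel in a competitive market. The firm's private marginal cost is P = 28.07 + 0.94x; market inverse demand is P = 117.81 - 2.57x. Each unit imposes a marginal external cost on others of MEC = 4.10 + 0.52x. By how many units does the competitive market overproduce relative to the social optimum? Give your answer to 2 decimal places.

4.32 units

Market equilibrium (private): 28.07 + 0.94x = 117.81 - 2.57x → x_m = 25.5670.
Social marginal cost = private MC + MEC = 32.17 + 1.46x.
Set SMC = demand: 32.17 + 1.46x = 117.81 - 2.57x → x* = 21.2506.
Gap = |25.5670 − 21.2506| = 4.3164.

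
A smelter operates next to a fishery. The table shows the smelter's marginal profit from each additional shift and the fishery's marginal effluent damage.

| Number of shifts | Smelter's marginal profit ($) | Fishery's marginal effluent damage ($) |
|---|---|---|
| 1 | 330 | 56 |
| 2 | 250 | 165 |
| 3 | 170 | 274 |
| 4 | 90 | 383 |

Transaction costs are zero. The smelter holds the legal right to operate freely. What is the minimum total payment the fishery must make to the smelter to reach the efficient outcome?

$260

Left alone the smelter would choose level 4 (marginal profit stays positive).
Efficient level: k* = 2 (marginal profit ≥ marginal effluent damage through 2).
The fishery must at least cover the smelter's forgone profit from cutting 4→2: 170 + 90 = 260.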